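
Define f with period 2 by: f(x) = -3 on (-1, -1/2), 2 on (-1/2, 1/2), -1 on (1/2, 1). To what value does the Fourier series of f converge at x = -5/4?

x = -5/4 differs from x = 3/4 by -1 full period(s), and the series is 2-periodic.
f is continuous at x = 3/4 with value -1, so the series converges to -1 there.

-1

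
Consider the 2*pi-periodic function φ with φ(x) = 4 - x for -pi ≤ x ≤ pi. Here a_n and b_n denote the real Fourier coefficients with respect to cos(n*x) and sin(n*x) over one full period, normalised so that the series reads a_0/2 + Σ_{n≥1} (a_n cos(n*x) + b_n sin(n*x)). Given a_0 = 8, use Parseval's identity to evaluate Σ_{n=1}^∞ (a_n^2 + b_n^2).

Parseval: a_0^2/2 + Σ_{n≥1} (a_n^2+b_n^2) = 1/pi ∫_{-pi}^{pi} φ(x)^2 dx = 2*pi**2/3 + 32.
Subtract a_0^2/2 = 32: Σ (a_n^2+b_n^2) = 2*pi**2/3.

2*pi**2/3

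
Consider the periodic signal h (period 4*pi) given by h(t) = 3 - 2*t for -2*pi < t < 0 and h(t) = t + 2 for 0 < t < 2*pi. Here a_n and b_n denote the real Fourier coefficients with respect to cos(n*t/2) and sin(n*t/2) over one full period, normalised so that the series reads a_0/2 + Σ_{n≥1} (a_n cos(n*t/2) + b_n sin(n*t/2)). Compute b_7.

2*(-pi - 1)/(7*pi)

b_7 = (1/(2*pi)) ∫_{-2*pi}^{2*pi} h(t) sin(7*t/2) dt.
Split the integral at the breakpoints.
Integrating by parts (boundary term plus one more integral), an antiderivative of (3 - 2*t) sin(7*t/2) is 4*t*cos(7*t/2)/7 - 8*sin(7*t/2)/49 - 6*cos(7*t/2)/7; evaluating from -2*pi to 0: ∫_{-2*pi}^{0} (3 - 2*t) sin(7*t/2) dt = (-6/7) - (6/7 + 8*pi/7) = -8*pi/7 - 12/7.
Integrating by parts (boundary term plus one more integral), an antiderivative of (t + 2) sin(7*t/2) is -2*t*cos(7*t/2)/7 + 4*sin(7*t/2)/49 - 4*cos(7*t/2)/7; evaluating from 0 to 2*pi: ∫_{0}^{2*pi} (t + 2) sin(7*t/2) dt = (4/7 + 4*pi/7) - (-4/7) = 8/7 + 4*pi/7.
Summing the pieces and multiplying by (1/(2*pi)) gives b_7 = 2*(-pi - 1)/(7*pi).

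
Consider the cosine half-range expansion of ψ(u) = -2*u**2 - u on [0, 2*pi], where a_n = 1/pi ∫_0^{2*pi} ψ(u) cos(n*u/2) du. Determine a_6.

-8/9

a_6 = 1/pi ∫_0^{2*pi} (-2*u**2 - u) cos(3*u) du.
Integrating by parts twice (tabular method), an antiderivative of (-2*u**2 - u) cos(3*u) is -2*u**2*sin(3*u)/3 - u*sin(3*u)/3 - 4*u*cos(3*u)/9 + 4*sin(3*u)/27 - cos(3*u)/9; evaluating from 0 to 2*pi: ∫_{0}^{2*pi} (-2*u**2 - u) cos(3*u) du = (-8*pi/9 - 1/9) - (-1/9) = -8*pi/9.
Hence a_6 = (1/pi)·(-8*pi/9) = -8/9.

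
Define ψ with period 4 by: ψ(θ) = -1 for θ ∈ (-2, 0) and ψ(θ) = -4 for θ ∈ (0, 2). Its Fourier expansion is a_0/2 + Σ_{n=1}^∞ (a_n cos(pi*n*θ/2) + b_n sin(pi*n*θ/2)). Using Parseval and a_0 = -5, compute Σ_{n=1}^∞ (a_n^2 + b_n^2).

9/2

Parseval: a_0^2/2 + Σ_{n≥1} (a_n^2+b_n^2) = 1/2 ∫_{-2}^{2} ψ(θ)^2 dθ = 17.
Subtract a_0^2/2 = 25/2: Σ (a_n^2+b_n^2) = 9/2.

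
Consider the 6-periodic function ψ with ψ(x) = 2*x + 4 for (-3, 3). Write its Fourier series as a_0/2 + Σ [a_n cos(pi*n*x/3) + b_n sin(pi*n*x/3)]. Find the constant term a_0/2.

4

a_0 = 1/3 ∫_{-3}^{3} ψ(x) dx = 1/3 · (24) = 8.
So the constant term a_0/2 = 4.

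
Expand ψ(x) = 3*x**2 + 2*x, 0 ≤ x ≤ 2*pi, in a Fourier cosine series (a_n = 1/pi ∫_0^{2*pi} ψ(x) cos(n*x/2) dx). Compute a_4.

a_4 = 1/pi ∫_0^{2*pi} (3*x**2 + 2*x) cos(2*x) dx.
Integrating by parts twice (tabular method), an antiderivative of (3*x**2 + 2*x) cos(2*x) is 3*x**2*sin(2*x)/2 + x*sin(2*x) + 3*x*cos(2*x)/2 - 3*sin(2*x)/4 + cos(2*x)/2; evaluating from 0 to 2*pi: ∫_{0}^{2*pi} (3*x**2 + 2*x) cos(2*x) dx = (1/2 + 3*pi) - (1/2) = 3*pi.
Hence a_4 = (1/pi)·(3*pi) = 3.

3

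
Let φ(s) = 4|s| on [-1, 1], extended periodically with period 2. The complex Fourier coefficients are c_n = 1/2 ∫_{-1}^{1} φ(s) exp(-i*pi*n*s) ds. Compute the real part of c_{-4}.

Since φ is real-valued, Re(c_{-4}) = 1/2 ∫_{-1}^{1} φ(s) cos(-4*pi*s) ds = a_{4}/2.
φ is even and cos(-4*pi*s) is even, so the integrand is even: ∫_{-1}^{1} φ(s) cos(-4*pi*s) ds = 2∫_0^{1} φ(s) cos(-4*pi*s) ds.
Integrating by parts (boundary term plus one more integral), an antiderivative of (4*s) cos(-4*pi*s) is s*sin(4*pi*s)/pi + cos(4*pi*s)/(4*pi**2); evaluating from 0 to 1: ∫_{0}^{1} (4*s) cos(-4*pi*s) ds = (1/(4*pi**2)) - (1/(4*pi**2)) = 0.
So ∫_{-1}^{1} φ(s) cos(-4*pi*s) ds = 0.
Hence Re(c_{-4}) = (1/2)·(0) = 0.

0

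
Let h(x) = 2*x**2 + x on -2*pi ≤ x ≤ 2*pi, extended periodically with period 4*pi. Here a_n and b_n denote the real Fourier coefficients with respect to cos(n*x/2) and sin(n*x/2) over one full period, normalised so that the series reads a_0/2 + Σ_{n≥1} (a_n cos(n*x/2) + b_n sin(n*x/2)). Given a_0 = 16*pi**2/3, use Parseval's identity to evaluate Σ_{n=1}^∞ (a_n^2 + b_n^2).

Parseval: a_0^2/2 + Σ_{n≥1} (a_n^2+b_n^2) = (1/(2*pi)) ∫_{-2*pi}^{2*pi} h(x)^2 dx = 8*pi**2*(5 + 48*pi**2)/15.
Subtract a_0^2/2 = 128*pi**4/9: Σ (a_n^2+b_n^2) = 8*pi**2*(15 + 64*pi**2)/45.

8*pi**2*(15 + 64*pi**2)/45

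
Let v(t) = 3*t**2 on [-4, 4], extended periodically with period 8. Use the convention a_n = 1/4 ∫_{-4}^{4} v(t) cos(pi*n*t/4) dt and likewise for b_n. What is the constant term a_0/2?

a_0 = 1/4 ∫_{-4}^{4} v(t) dt = 1/4 · (128) = 32.
So the constant term a_0/2 = 16.

16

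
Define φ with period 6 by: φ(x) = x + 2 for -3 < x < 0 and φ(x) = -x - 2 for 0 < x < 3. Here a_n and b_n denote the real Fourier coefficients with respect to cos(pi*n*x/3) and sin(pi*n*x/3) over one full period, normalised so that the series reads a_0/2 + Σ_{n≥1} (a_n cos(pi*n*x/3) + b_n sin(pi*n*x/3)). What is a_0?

-3

a_0 = 1/3 ∫_{-3}^{3} φ(x) dx = 1/3 · (-9) = -3.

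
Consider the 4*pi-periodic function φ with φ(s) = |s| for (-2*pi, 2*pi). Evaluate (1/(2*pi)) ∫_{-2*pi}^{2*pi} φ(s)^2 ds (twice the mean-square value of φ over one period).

8*pi**2/3

(1/(2*pi)) ∫_{-2*pi}^{2*pi} φ(s)^2 ds = (1/(2*pi)) · (16*pi**3/3) = 8*pi**2/3.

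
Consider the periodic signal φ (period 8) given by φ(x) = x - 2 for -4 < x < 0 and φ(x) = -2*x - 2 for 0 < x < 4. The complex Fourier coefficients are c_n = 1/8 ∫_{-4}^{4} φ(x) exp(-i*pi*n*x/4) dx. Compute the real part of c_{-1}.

12/pi**2

Since φ is real-valued, Re(c_{-1}) = 1/8 ∫_{-4}^{4} φ(x) cos(-pi*x/4) dx = a_{1}/2.
Split the integral at the breakpoints.
Integrating by parts (boundary term plus one more integral), an antiderivative of (x - 2) cos(-pi*x/4) is 4*x*sin(pi*x/4)/pi - 8*sin(pi*x/4)/pi + 16*cos(pi*x/4)/pi**2; evaluating from -4 to 0: ∫_{-4}^{0} (x - 2) cos(-pi*x/4) dx = (16/pi**2) - (-16/pi**2) = 32/pi**2.
Integrating by parts (boundary term plus one more integral), an antiderivative of (-2*x - 2) cos(-pi*x/4) is -8*x*sin(pi*x/4)/pi - 8*sin(pi*x/4)/pi - 32*cos(pi*x/4)/pi**2; evaluating from 0 to 4: ∫_{0}^{4} (-2*x - 2) cos(-pi*x/4) dx = (32/pi**2) - (-32/pi**2) = 64/pi**2.
So ∫_{-4}^{4} φ(x) cos(-pi*x/4) dx = 96/pi**2.
Hence Re(c_{-1}) = (1/8)·(96/pi**2) = 12/pi**2.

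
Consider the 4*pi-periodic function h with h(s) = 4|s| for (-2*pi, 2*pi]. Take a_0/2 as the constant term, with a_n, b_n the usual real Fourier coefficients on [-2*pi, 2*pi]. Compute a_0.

a_0 = (1/(2*pi)) ∫_{-2*pi}^{2*pi} h(s) ds = (1/(2*pi)) · (16*pi**2) = 8*pi.

8*pi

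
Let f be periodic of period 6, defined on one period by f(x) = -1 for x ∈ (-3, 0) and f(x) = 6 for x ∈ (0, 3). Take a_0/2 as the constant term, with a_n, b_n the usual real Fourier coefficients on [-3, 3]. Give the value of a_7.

0

a_7 = 1/3 ∫_{-3}^{3} f(x) cos(7*pi*x/3) dx.
Split the integral at the breakpoints.
Directly, an antiderivative of (-1) cos(7*pi*x/3) is -3*sin(7*pi*x/3)/(7*pi); evaluating from -3 to 0: ∫_{-3}^{0} (-1) cos(7*pi*x/3) dx = (0) - (0) = 0.
Directly, an antiderivative of (6) cos(7*pi*x/3) is 18*sin(7*pi*x/3)/(7*pi); evaluating from 0 to 3: ∫_{0}^{3} (6) cos(7*pi*x/3) dx = (0) - (0) = 0.
Summing the pieces and multiplying by (1/3) gives a_7 = 0.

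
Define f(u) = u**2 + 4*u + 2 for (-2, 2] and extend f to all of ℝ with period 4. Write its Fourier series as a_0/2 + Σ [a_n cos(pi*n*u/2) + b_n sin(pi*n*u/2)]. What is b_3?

b_3 = 1/2 ∫_{-2}^{2} f(u) sin(3*pi*u/2) du.
Integrating by parts twice (tabular method), an antiderivative of (u**2 + 4*u + 2) sin(3*pi*u/2) is -2*u**2*cos(3*pi*u/2)/(3*pi) + 8*u*sin(3*pi*u/2)/(9*pi**2) - 8*u*cos(3*pi*u/2)/(3*pi) + 16*sin(3*pi*u/2)/(9*pi**2) - 4*cos(3*pi*u/2)/(3*pi) + 16*cos(3*pi*u/2)/(27*pi**3); evaluating from -2 to 2: ∫_{-2}^{2} (u**2 + 4*u + 2) sin(3*pi*u/2) du = (4*(-4 + 63*pi**2)/(27*pi**3)) - (4*(-9*pi**2 - 4)/(27*pi**3)) = 32/(3*pi).
Hence b_3 = (1/2)·(32/(3*pi)) = 16/(3*pi).

16/(3*pi)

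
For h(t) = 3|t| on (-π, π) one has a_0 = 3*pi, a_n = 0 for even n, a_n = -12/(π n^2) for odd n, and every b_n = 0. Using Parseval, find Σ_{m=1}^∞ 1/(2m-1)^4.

pi**4/96

Parseval: a_0^2/2 + Σ a_n^2 = (1/π) ∫_{-π}^{π} h(t)^2 dt = 6*pi**2.
Subtract a_0^2/2 = 9*pi**2/2: Σ a_n^2 = 3*pi**2/2.
Only odd n contribute, with a_n^2 = 144/(π^2 n^4), so Σ_{m≥1} 1/(2m-1)^4 = π^2·(3*pi**2/2)/144 = pi**4/96.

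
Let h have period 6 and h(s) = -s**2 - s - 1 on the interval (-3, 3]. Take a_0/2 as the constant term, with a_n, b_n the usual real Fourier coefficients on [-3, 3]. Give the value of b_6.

b_6 = 1/3 ∫_{-3}^{3} h(s) sin(2*pi*s) ds.
Integrating by parts twice (tabular method), an antiderivative of (-s**2 - s - 1) sin(2*pi*s) is s**2*cos(2*pi*s)/(2*pi) - s*sin(2*pi*s)/(2*pi**2) + s*cos(2*pi*s)/(2*pi) - sin(2*pi*s)/(4*pi**2) - cos(2*pi*s)/(4*pi**3) + cos(2*pi*s)/(2*pi); evaluating from -3 to 3: ∫_{-3}^{3} (-s**2 - s - 1) sin(2*pi*s) ds = ((-1 + 26*pi**2)/(4*pi**3)) - ((-1 + 14*pi**2)/(4*pi**3)) = 3/pi.
Hence b_6 = (1/3)·(3/pi) = 1/pi.

1/pi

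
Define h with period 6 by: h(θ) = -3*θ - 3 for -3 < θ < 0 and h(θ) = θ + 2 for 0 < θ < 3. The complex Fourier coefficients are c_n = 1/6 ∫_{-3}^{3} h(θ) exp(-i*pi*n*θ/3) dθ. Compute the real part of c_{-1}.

Since h is real-valued, Re(c_{-1}) = 1/6 ∫_{-3}^{3} h(θ) cos(-pi*θ/3) dθ = a_{1}/2.
Split the integral at the breakpoints.
Integrating by parts (boundary term plus one more integral), an antiderivative of (-3*θ - 3) cos(-pi*θ/3) is -9*θ*sin(pi*θ/3)/pi - 9*sin(pi*θ/3)/pi - 27*cos(pi*θ/3)/pi**2; evaluating from -3 to 0: ∫_{-3}^{0} (-3*θ - 3) cos(-pi*θ/3) dθ = (-27/pi**2) - (27/pi**2) = -54/pi**2.
Integrating by parts (boundary term plus one more integral), an antiderivative of (θ + 2) cos(-pi*θ/3) is 3*θ*sin(pi*θ/3)/pi + 6*sin(pi*θ/3)/pi + 9*cos(pi*θ/3)/pi**2; evaluating from 0 to 3: ∫_{0}^{3} (θ + 2) cos(-pi*θ/3) dθ = (-9/pi**2) - (9/pi**2) = -18/pi**2.
So ∫_{-3}^{3} h(θ) cos(-pi*θ/3) dθ = -72/pi**2.
Hence Re(c_{-1}) = (1/6)·(-72/pi**2) = -12/pi**2.

-12/pi**2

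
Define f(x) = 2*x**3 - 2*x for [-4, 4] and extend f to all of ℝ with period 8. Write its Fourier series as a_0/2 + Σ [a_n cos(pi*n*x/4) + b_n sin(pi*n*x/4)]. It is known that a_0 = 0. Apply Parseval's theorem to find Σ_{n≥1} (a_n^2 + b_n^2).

409984/105

Parseval: a_0^2/2 + Σ_{n≥1} (a_n^2+b_n^2) = 1/4 ∫_{-4}^{4} f(x)^2 dx = 409984/105.
Subtract a_0^2/2 = 0: Σ (a_n^2+b_n^2) = 409984/105.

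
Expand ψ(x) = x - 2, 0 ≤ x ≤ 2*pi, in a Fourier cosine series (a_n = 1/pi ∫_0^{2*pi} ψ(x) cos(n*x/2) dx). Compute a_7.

a_7 = 1/pi ∫_0^{2*pi} (x - 2) cos(7*x/2) dx.
Integrating by parts (boundary term plus one more integral), an antiderivative of (x - 2) cos(7*x/2) is 2*x*sin(7*x/2)/7 - 4*sin(7*x/2)/7 + 4*cos(7*x/2)/49; evaluating from 0 to 2*pi: ∫_{0}^{2*pi} (x - 2) cos(7*x/2) dx = (-4/49) - (4/49) = -8/49.
Hence a_7 = (1/pi)·(-8/49) = -8/(49*pi).

-8/(49*pi)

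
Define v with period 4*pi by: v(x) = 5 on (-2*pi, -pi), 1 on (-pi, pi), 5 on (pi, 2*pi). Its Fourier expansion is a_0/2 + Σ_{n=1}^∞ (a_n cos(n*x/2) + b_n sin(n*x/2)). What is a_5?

a_5 = (1/(2*pi)) ∫_{-2*pi}^{2*pi} v(x) cos(5*x/2) dx.
v is even and cos(5*x/2) is even, so the integrand is even and a_5 = 1/pi ∫_0^{2*pi} v(x) cos(5*x/2) dx.
Split the integral at the breakpoints.
Directly, an antiderivative of (1) cos(5*x/2) is 2*sin(5*x/2)/5; evaluating from 0 to pi: ∫_{0}^{pi} (1) cos(5*x/2) dx = (2/5) - (0) = 2/5.
Directly, an antiderivative of (5) cos(5*x/2) is 2*sin(5*x/2); evaluating from pi to 2*pi: ∫_{pi}^{2*pi} (5) cos(5*x/2) dx = (0) - (2) = -2.
Summing the pieces and multiplying by (1/pi) gives a_5 = -8/(5*pi).

-8/(5*pi)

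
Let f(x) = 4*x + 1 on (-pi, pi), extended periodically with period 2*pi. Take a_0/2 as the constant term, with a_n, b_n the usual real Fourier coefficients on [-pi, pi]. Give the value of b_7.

b_7 = 1/pi ∫_{-pi}^{pi} f(x) sin(7*x) dx.
Integrating by parts (boundary term plus one more integral), an antiderivative of (4*x + 1) sin(7*x) is -4*x*cos(7*x)/7 + 4*sin(7*x)/49 - cos(7*x)/7; evaluating from -pi to pi: ∫_{-pi}^{pi} (4*x + 1) sin(7*x) dx = (1/7 + 4*pi/7) - (1/7 - 4*pi/7) = 8*pi/7.
Hence b_7 = (1/pi)·(8*pi/7) = 8/7.

8/7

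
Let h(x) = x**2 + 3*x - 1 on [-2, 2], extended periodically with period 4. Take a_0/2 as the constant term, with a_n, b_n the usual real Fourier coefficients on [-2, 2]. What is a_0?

2/3

a_0 = 1/2 ∫_{-2}^{2} h(x) dx = 1/2 · (4/3) = 2/3.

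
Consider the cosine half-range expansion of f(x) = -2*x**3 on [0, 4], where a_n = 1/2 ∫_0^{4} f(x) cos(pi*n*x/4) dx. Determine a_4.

-48/pi**2

a_4 = 1/2 ∫_0^{4} (-2*x**3) cos(pi*x) dx.
Integrating by parts three times (tabular method), an antiderivative of (-2*x**3) cos(pi*x) is -2*x**3*sin(pi*x)/pi - 6*x**2*cos(pi*x)/pi**2 + 12*x*sin(pi*x)/pi**3 + 12*cos(pi*x)/pi**4; evaluating from 0 to 4: ∫_{0}^{4} (-2*x**3) cos(pi*x) dx = (12*(1 - 8*pi**2)/pi**4) - (12/pi**4) = -96/pi**2.
Hence a_4 = (1/2)·(-96/pi**2) = -48/pi**2.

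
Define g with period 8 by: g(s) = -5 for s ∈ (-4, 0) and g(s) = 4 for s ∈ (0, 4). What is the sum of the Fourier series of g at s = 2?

g is continuous at s = 2 with value 4, so the series converges to 4 there.

4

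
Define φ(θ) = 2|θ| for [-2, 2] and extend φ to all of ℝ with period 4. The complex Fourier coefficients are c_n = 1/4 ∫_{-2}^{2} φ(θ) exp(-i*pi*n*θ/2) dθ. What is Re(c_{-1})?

Since φ is real-valued, Re(c_{-1}) = 1/4 ∫_{-2}^{2} φ(θ) cos(-pi*θ/2) dθ = a_{1}/2.
φ is even and cos(-pi*θ/2) is even, so the integrand is even: ∫_{-2}^{2} φ(θ) cos(-pi*θ/2) dθ = 2∫_0^{2} φ(θ) cos(-pi*θ/2) dθ.
Integrating by parts (boundary term plus one more integral), an antiderivative of (2*θ) cos(-pi*θ/2) is 4*θ*sin(pi*θ/2)/pi + 8*cos(pi*θ/2)/pi**2; evaluating from 0 to 2: ∫_{0}^{2} (2*θ) cos(-pi*θ/2) dθ = (-8/pi**2) - (8/pi**2) = -16/pi**2.
So ∫_{-2}^{2} φ(θ) cos(-pi*θ/2) dθ = -32/pi**2.
Hence Re(c_{-1}) = (1/4)·(-32/pi**2) = -8/pi**2.

-8/pi**2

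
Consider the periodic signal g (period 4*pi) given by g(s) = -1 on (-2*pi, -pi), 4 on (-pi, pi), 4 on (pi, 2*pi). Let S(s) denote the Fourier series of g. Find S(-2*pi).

At s = -2*pi the one-sided limits are g(-2*pi^-) = 4 and g(-2*pi^+) = -1.
By Dirichlet's theorem the series converges to their average, [(4) + (-1)]/2 = 3/2.

3/2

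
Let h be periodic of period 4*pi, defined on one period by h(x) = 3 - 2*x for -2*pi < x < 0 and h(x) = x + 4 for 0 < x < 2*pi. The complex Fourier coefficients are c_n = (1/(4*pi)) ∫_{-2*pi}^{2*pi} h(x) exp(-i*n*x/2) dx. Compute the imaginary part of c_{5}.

Since h is real-valued, Im(c_{5}) = -(1/(4*pi)) ∫_{-2*pi}^{2*pi} h(x) sin(5*x/2) dx = -b_{5}/2.
Split the integral at the breakpoints.
Integrating by parts (boundary term plus one more integral), an antiderivative of (3 - 2*x) sin(5*x/2) is 4*x*cos(5*x/2)/5 - 8*sin(5*x/2)/25 - 6*cos(5*x/2)/5; evaluating from -2*pi to 0: ∫_{-2*pi}^{0} (3 - 2*x) sin(5*x/2) dx = (-6/5) - (6/5 + 8*pi/5) = -8*pi/5 - 12/5.
Integrating by parts (boundary term plus one more integral), an antiderivative of (x + 4) sin(5*x/2) is -2*x*cos(5*x/2)/5 + 4*sin(5*x/2)/25 - 8*cos(5*x/2)/5; evaluating from 0 to 2*pi: ∫_{0}^{2*pi} (x + 4) sin(5*x/2) dx = (8/5 + 4*pi/5) - (-8/5) = 4*pi/5 + 16/5.
So ∫_{-2*pi}^{2*pi} h(x) sin(5*x/2) dx = 4/5 - 4*pi/5.
Hence Im(c_{5}) = (-1/(4*pi))·(4/5 - 4*pi/5) = (-1 + pi)/(5*pi).

(-1 + pi)/(5*pi)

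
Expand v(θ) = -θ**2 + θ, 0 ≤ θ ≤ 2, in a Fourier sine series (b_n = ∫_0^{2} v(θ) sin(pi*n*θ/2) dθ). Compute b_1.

-4/pi + 32/pi**3

b_1 = ∫_0^{2} (-θ**2 + θ) sin(pi*θ/2) dθ.
Integrating by parts twice (tabular method), an antiderivative of (-θ**2 + θ) sin(pi*θ/2) is 2*θ**2*cos(pi*θ/2)/pi - 8*θ*sin(pi*θ/2)/pi**2 - 2*θ*cos(pi*θ/2)/pi + 4*sin(pi*θ/2)/pi**2 - 16*cos(pi*θ/2)/pi**3; evaluating from 0 to 2: ∫_{0}^{2} (-θ**2 + θ) sin(pi*θ/2) dθ = (-4/pi + 16/pi**3) - (-16/pi**3) = -4/pi + 32/pi**3.
Hence b_1 = -4/pi + 32/pi**3.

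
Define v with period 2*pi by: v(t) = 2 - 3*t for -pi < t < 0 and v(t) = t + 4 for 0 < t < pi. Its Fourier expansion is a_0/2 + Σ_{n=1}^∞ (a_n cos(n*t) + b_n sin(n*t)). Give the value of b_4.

b_4 = 1/pi ∫_{-pi}^{pi} v(t) sin(4*t) dt.
Split the integral at the breakpoints.
Integrating by parts (boundary term plus one more integral), an antiderivative of (2 - 3*t) sin(4*t) is 3*t*cos(4*t)/4 - 3*sin(4*t)/16 - cos(4*t)/2; evaluating from -pi to 0: ∫_{-pi}^{0} (2 - 3*t) sin(4*t) dt = (-1/2) - (-3*pi/4 - 1/2) = 3*pi/4.
Integrating by parts (boundary term plus one more integral), an antiderivative of (t + 4) sin(4*t) is -t*cos(4*t)/4 + sin(4*t)/16 - cos(4*t); evaluating from 0 to pi: ∫_{0}^{pi} (t + 4) sin(4*t) dt = (-1 - pi/4) - (-1) = -pi/4.
Summing the pieces and multiplying by (1/pi) gives b_4 = 1/2.

1/2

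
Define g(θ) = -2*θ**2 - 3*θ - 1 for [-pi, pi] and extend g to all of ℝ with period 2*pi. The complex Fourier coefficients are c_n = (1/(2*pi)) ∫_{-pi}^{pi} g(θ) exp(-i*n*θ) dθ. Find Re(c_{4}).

-1/4

Since g is real-valued, Re(c_{4}) = (1/(2*pi)) ∫_{-pi}^{pi} g(θ) cos(4*θ) dθ = a_{4}/2.
Integrating by parts twice (tabular method), an antiderivative of (-2*θ**2 - 3*θ - 1) cos(4*θ) is -θ**2*sin(4*θ)/2 - 3*θ*sin(4*θ)/4 - θ*cos(4*θ)/4 - 3*sin(4*θ)/16 - 3*cos(4*θ)/16; evaluating from -pi to pi: ∫_{-pi}^{pi} (-2*θ**2 - 3*θ - 1) cos(4*θ) dθ = (-pi/4 - 3/16) - (-3/16 + pi/4) = -pi/2.
Hence Re(c_{4}) = (1/(2*pi))·(-pi/2) = -1/4.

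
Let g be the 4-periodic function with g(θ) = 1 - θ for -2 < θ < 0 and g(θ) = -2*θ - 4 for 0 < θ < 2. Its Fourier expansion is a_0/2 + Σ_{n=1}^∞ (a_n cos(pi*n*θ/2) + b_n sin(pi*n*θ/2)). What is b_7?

-16/(7*pi)

b_7 = 1/2 ∫_{-2}^{2} g(θ) sin(7*pi*θ/2) dθ.
Split the integral at the breakpoints.
Integrating by parts (boundary term plus one more integral), an antiderivative of (1 - θ) sin(7*pi*θ/2) is 2*θ*cos(7*pi*θ/2)/(7*pi) - 4*sin(7*pi*θ/2)/(49*pi**2) - 2*cos(7*pi*θ/2)/(7*pi); evaluating from -2 to 0: ∫_{-2}^{0} (1 - θ) sin(7*pi*θ/2) dθ = (-2/(7*pi)) - (6/(7*pi)) = -8/(7*pi).
Integrating by parts (boundary term plus one more integral), an antiderivative of (-2*θ - 4) sin(7*pi*θ/2) is 4*θ*cos(7*pi*θ/2)/(7*pi) - 8*sin(7*pi*θ/2)/(49*pi**2) + 8*cos(7*pi*θ/2)/(7*pi); evaluating from 0 to 2: ∫_{0}^{2} (-2*θ - 4) sin(7*pi*θ/2) dθ = (-16/(7*pi)) - (8/(7*pi)) = -24/(7*pi).
Summing the pieces and multiplying by (1/2) gives b_7 = -16/(7*pi).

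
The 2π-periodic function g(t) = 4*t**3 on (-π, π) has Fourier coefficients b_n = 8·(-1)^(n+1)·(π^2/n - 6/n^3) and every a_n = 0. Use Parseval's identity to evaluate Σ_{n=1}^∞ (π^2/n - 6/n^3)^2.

pi**6/14

Parseval: Σ b_n^2 = (1/π) ∫_{-π}^{π} g(t)^2 dt = 32*pi**6/7.
b_n^2 = 64·(π^2/n - 6/n^3)^2, so the sum equals (32*pi**6/7)/64 = pi**6/14.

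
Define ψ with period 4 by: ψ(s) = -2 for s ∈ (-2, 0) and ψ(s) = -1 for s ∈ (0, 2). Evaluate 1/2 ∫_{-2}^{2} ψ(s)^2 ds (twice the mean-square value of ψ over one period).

1/2 ∫_{-2}^{2} ψ(s)^2 ds = 1/2 · (10) = 5.

5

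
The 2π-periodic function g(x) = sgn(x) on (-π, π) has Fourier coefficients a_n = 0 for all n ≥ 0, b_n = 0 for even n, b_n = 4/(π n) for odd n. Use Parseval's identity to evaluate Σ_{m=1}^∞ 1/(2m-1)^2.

pi**2/8

Parseval: Σ b_n^2 = (1/π) ∫_{-π}^{π} g(x)^2 dx = 2.
Only odd n contribute, with b_n^2 = 16/(π^2 n^2), so Σ_{m≥1} 1/(2m-1)^2 = π^2·(2)/16 = pi**2/8.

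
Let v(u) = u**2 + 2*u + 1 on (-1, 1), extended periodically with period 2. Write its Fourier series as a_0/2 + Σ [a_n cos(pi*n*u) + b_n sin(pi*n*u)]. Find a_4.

a_4 = ∫_{-1}^{1} v(u) cos(4*pi*u) du.
Integrating by parts twice (tabular method), an antiderivative of (u**2 + 2*u + 1) cos(4*pi*u) is u**2*sin(4*pi*u)/(4*pi) + u*sin(4*pi*u)/(2*pi) + u*cos(4*pi*u)/(8*pi**2) - sin(4*pi*u)/(32*pi**3) + sin(4*pi*u)/(4*pi) + cos(4*pi*u)/(8*pi**2); evaluating from -1 to 1: ∫_{-1}^{1} (u**2 + 2*u + 1) cos(4*pi*u) du = (1/(4*pi**2)) - (0) = 1/(4*pi**2).
Hence a_4 = 1/(4*pi**2).

1/(4*pi**2)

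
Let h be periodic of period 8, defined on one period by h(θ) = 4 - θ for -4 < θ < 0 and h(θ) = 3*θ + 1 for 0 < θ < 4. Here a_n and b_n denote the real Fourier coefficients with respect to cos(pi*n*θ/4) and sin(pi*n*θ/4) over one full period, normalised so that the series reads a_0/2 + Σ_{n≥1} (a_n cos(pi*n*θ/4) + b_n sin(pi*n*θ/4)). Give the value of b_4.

b_4 = 1/4 ∫_{-4}^{4} h(θ) sin(pi*θ) dθ.
Split the integral at the breakpoints.
Integrating by parts (boundary term plus one more integral), an antiderivative of (4 - θ) sin(pi*θ) is θ*cos(pi*θ)/pi - sin(pi*θ)/pi**2 - 4*cos(pi*θ)/pi; evaluating from -4 to 0: ∫_{-4}^{0} (4 - θ) sin(pi*θ) dθ = (-4/pi) - (-8/pi) = 4/pi.
Integrating by parts (boundary term plus one more integral), an antiderivative of (3*θ + 1) sin(pi*θ) is -3*θ*cos(pi*θ)/pi + 3*sin(pi*θ)/pi**2 - cos(pi*θ)/pi; evaluating from 0 to 4: ∫_{0}^{4} (3*θ + 1) sin(pi*θ) dθ = (-13/pi) - (-1/pi) = -12/pi.
Summing the pieces and multiplying by (1/4) gives b_4 = -2/pi.

-2/pi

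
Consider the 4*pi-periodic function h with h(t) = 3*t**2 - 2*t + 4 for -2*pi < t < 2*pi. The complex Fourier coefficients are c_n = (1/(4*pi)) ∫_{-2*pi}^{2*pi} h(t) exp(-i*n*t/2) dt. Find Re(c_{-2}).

Since h is real-valued, Re(c_{-2}) = (1/(4*pi)) ∫_{-2*pi}^{2*pi} h(t) cos(-t) dt = a_{2}/2.
Integrating by parts twice (tabular method), an antiderivative of (3*t**2 - 2*t + 4) cos(-t) is 3*t**2*sin(t) - 2*t*sin(t) + 6*t*cos(t) - 2*sin(t) - 2*cos(t); evaluating from -2*pi to 2*pi: ∫_{-2*pi}^{2*pi} (3*t**2 - 2*t + 4) cos(-t) dt = (-2 + 12*pi) - (-12*pi - 2) = 24*pi.
Hence Re(c_{-2}) = (1/(4*pi))·(24*pi) = 6.

6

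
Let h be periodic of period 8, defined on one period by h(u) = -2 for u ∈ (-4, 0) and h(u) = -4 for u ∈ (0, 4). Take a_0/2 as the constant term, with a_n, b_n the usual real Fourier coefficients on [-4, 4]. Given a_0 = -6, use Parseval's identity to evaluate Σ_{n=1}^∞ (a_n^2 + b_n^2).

2

Parseval: a_0^2/2 + Σ_{n≥1} (a_n^2+b_n^2) = 1/4 ∫_{-4}^{4} h(u)^2 du = 20.
Subtract a_0^2/2 = 18: Σ (a_n^2+b_n^2) = 2.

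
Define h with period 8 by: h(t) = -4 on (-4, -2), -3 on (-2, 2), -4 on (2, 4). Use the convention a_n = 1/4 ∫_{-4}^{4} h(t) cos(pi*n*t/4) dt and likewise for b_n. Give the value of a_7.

a_7 = 1/4 ∫_{-4}^{4} h(t) cos(7*pi*t/4) dt.
h is even and cos(7*pi*t/4) is even, so the integrand is even and a_7 = 1/2 ∫_0^{4} h(t) cos(7*pi*t/4) dt.
Split the integral at the breakpoints.
Directly, an antiderivative of (-3) cos(7*pi*t/4) is -12*sin(7*pi*t/4)/(7*pi); evaluating from 0 to 2: ∫_{0}^{2} (-3) cos(7*pi*t/4) dt = (12/(7*pi)) - (0) = 12/(7*pi).
Directly, an antiderivative of (-4) cos(7*pi*t/4) is -16*sin(7*pi*t/4)/(7*pi); evaluating from 2 to 4: ∫_{2}^{4} (-4) cos(7*pi*t/4) dt = (0) - (16/(7*pi)) = -16/(7*pi).
Summing the pieces and multiplying by (1/2) gives a_7 = -2/(7*pi).

-2/(7*pi)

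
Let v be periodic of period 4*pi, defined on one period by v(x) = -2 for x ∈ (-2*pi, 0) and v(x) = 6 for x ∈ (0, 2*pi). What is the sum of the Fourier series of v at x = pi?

6

v is continuous at x = pi with value 6, so the series converges to 6 there.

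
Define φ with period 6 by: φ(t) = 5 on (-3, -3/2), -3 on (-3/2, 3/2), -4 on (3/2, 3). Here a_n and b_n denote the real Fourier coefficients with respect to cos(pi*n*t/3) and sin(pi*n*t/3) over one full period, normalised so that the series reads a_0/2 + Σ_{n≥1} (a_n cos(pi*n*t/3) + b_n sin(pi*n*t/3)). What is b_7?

b_7 = 1/3 ∫_{-3}^{3} φ(t) sin(7*pi*t/3) dt.
Split the integral at the breakpoints.
Directly, an antiderivative of (5) sin(7*pi*t/3) is -15*cos(7*pi*t/3)/(7*pi); evaluating from -3 to -3/2: ∫_{-3}^{-3/2} (5) sin(7*pi*t/3) dt = (0) - (15/(7*pi)) = -15/(7*pi).
Directly, an antiderivative of (-3) sin(7*pi*t/3) is 9*cos(7*pi*t/3)/(7*pi); evaluating from -3/2 to 3/2: ∫_{-3/2}^{3/2} (-3) sin(7*pi*t/3) dt = (0) - (0) = 0.
Directly, an antiderivative of (-4) sin(7*pi*t/3) is 12*cos(7*pi*t/3)/(7*pi); evaluating from 3/2 to 3: ∫_{3/2}^{3} (-4) sin(7*pi*t/3) dt = (-12/(7*pi)) - (0) = -12/(7*pi).
Summing the pieces and multiplying by (1/3) gives b_7 = -9/(7*pi).

-9/(7*pi)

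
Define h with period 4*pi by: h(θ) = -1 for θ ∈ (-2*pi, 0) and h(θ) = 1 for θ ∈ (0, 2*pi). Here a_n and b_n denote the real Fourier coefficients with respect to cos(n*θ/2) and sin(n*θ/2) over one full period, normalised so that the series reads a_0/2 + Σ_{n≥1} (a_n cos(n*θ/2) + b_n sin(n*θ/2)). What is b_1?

b_1 = (1/(2*pi)) ∫_{-2*pi}^{2*pi} h(θ) sin(θ/2) dθ.
h is odd and sin(θ/2) is odd, so the integrand is even and b_1 = 1/pi ∫_0^{2*pi} h(θ) sin(θ/2) dθ.
Directly, an antiderivative of (1) sin(θ/2) is -2*cos(θ/2); evaluating from 0 to 2*pi: ∫_{0}^{2*pi} (1) sin(θ/2) dθ = (2) - (-2) = 4.
Hence b_1 = (1/pi)·(4) = 4/pi.

4/pi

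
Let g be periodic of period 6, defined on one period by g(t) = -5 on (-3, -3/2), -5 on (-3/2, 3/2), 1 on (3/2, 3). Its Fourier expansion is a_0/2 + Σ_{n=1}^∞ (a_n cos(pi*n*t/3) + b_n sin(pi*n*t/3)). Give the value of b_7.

6/(7*pi)

b_7 = 1/3 ∫_{-3}^{3} g(t) sin(7*pi*t/3) dt.
Split the integral at the breakpoints.
Directly, an antiderivative of (-5) sin(7*pi*t/3) is 15*cos(7*pi*t/3)/(7*pi); evaluating from -3 to -3/2: ∫_{-3}^{-3/2} (-5) sin(7*pi*t/3) dt = (0) - (-15/(7*pi)) = 15/(7*pi).
Directly, an antiderivative of (-5) sin(7*pi*t/3) is 15*cos(7*pi*t/3)/(7*pi); evaluating from -3/2 to 3/2: ∫_{-3/2}^{3/2} (-5) sin(7*pi*t/3) dt = (0) - (0) = 0.
Directly, an antiderivative of (1) sin(7*pi*t/3) is -3*cos(7*pi*t/3)/(7*pi); evaluating from 3/2 to 3: ∫_{3/2}^{3} (1) sin(7*pi*t/3) dt = (3/(7*pi)) - (0) = 3/(7*pi).
Summing the pieces and multiplying by (1/3) gives b_7 = 6/(7*pi).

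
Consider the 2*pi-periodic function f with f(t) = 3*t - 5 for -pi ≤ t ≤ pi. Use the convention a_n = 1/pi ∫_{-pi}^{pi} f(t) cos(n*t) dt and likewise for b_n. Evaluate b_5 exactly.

b_5 = 1/pi ∫_{-pi}^{pi} f(t) sin(5*t) dt.
Integrating by parts (boundary term plus one more integral), an antiderivative of (3*t - 5) sin(5*t) is -3*t*cos(5*t)/5 + 3*sin(5*t)/25 + cos(5*t); evaluating from -pi to pi: ∫_{-pi}^{pi} (3*t - 5) sin(5*t) dt = (-1 + 3*pi/5) - (-3*pi/5 - 1) = 6*pi/5.
Hence b_5 = (1/pi)·(6*pi/5) = 6/5.

6/5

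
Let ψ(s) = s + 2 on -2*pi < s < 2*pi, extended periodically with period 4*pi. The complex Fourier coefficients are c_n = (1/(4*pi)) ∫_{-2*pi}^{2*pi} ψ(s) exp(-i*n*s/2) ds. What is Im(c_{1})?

-2

Since ψ is real-valued, Im(c_{1}) = -(1/(4*pi)) ∫_{-2*pi}^{2*pi} ψ(s) sin(s/2) ds = -b_{1}/2.
Integrating by parts (boundary term plus one more integral), an antiderivative of (s + 2) sin(s/2) is -2*s*cos(s/2) + 4*sin(s/2) - 4*cos(s/2); evaluating from -2*pi to 2*pi: ∫_{-2*pi}^{2*pi} (s + 2) sin(s/2) ds = (4 + 4*pi) - (4 - 4*pi) = 8*pi.
Hence Im(c_{1}) = (-1/(4*pi))·(8*pi) = -2.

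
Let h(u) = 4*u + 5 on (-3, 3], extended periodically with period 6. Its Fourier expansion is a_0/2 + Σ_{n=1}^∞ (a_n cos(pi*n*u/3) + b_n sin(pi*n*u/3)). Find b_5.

b_5 = 1/3 ∫_{-3}^{3} h(u) sin(5*pi*u/3) du.
Integrating by parts (boundary term plus one more integral), an antiderivative of (4*u + 5) sin(5*pi*u/3) is -12*u*cos(5*pi*u/3)/(5*pi) + 36*sin(5*pi*u/3)/(25*pi**2) - 3*cos(5*pi*u/3)/pi; evaluating from -3 to 3: ∫_{-3}^{3} (4*u + 5) sin(5*pi*u/3) du = (51/(5*pi)) - (-21/(5*pi)) = 72/(5*pi).
Hence b_5 = (1/3)·(72/(5*pi)) = 24/(5*pi).

24/(5*pi)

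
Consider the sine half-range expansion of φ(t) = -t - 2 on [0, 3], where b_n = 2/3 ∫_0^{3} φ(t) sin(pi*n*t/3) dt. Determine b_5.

-14/(5*pi)

b_5 = 2/3 ∫_0^{3} (-t - 2) sin(5*pi*t/3) dt.
Integrating by parts (boundary term plus one more integral), an antiderivative of (-t - 2) sin(5*pi*t/3) is 3*t*cos(5*pi*t/3)/(5*pi) - 9*sin(5*pi*t/3)/(25*pi**2) + 6*cos(5*pi*t/3)/(5*pi); evaluating from 0 to 3: ∫_{0}^{3} (-t - 2) sin(5*pi*t/3) dt = (-3/pi) - (6/(5*pi)) = -21/(5*pi).
Hence b_5 = (2/3)·(-21/(5*pi)) = -14/(5*pi).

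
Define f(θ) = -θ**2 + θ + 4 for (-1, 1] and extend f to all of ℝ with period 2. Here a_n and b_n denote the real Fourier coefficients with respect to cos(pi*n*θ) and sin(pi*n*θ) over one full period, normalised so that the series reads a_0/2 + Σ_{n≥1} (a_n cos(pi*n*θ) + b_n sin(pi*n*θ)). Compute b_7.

2/(7*pi)

b_7 = ∫_{-1}^{1} f(θ) sin(7*pi*θ) dθ.
Integrating by parts twice (tabular method), an antiderivative of (-θ**2 + θ + 4) sin(7*pi*θ) is θ**2*cos(7*pi*θ)/(7*pi) - 2*θ*sin(7*pi*θ)/(49*pi**2) - θ*cos(7*pi*θ)/(7*pi) + sin(7*pi*θ)/(49*pi**2) - 4*cos(7*pi*θ)/(7*pi) - 2*cos(7*pi*θ)/(343*pi**3); evaluating from -1 to 1: ∫_{-1}^{1} (-θ**2 + θ + 4) sin(7*pi*θ) dθ = (2*(1 + 98*pi**2)/(343*pi**3)) - (2*(1 + 49*pi**2)/(343*pi**3)) = 2/(7*pi).
Hence b_7 = 2/(7*pi).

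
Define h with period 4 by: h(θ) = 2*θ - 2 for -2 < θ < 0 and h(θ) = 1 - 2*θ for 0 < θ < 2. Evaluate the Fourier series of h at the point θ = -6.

-9/2

θ = -6 differs from θ = -2 by -1 full period(s), and the series is 4-periodic.
At θ = -2 the one-sided limits are h(-2^-) = -3 and h(-2^+) = -6.
By Dirichlet's theorem the series converges to their average, [(-3) + (-6)]/2 = -9/2.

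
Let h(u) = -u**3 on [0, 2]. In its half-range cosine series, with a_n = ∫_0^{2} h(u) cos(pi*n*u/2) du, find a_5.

a_5 = ∫_0^{2} (-u**3) cos(5*pi*u/2) du.
Integrating by parts three times (tabular method), an antiderivative of (-u**3) cos(5*pi*u/2) is -2*u**3*sin(5*pi*u/2)/(5*pi) - 12*u**2*cos(5*pi*u/2)/(25*pi**2) + 48*u*sin(5*pi*u/2)/(125*pi**3) + 96*cos(5*pi*u/2)/(625*pi**4); evaluating from 0 to 2: ∫_{0}^{2} (-u**3) cos(5*pi*u/2) du = (48*(-2 + 25*pi**2)/(625*pi**4)) - (96/(625*pi**4)) = 48*(-4 + 25*pi**2)/(625*pi**4).
Hence a_5 = 48*(-4 + 25*pi**2)/(625*pi**4).

48*(-4 + 25*pi**2)/(625*pi**4)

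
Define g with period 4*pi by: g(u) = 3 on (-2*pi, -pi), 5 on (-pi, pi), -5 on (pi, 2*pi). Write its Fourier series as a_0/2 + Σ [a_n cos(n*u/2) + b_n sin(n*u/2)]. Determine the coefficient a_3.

-4/pi

a_3 = (1/(2*pi)) ∫_{-2*pi}^{2*pi} g(u) cos(3*u/2) du.
Split the integral at the breakpoints.
Directly, an antiderivative of (3) cos(3*u/2) is 2*sin(3*u/2); evaluating from -2*pi to -pi: ∫_{-2*pi}^{-pi} (3) cos(3*u/2) du = (2) - (0) = 2.
Directly, an antiderivative of (5) cos(3*u/2) is 10*sin(3*u/2)/3; evaluating from -pi to pi: ∫_{-pi}^{pi} (5) cos(3*u/2) du = (-10/3) - (10/3) = -20/3.
Directly, an antiderivative of (-5) cos(3*u/2) is -10*sin(3*u/2)/3; evaluating from pi to 2*pi: ∫_{pi}^{2*pi} (-5) cos(3*u/2) du = (0) - (10/3) = -10/3.
Summing the pieces and multiplying by (1/(2*pi)) gives a_3 = -4/pi.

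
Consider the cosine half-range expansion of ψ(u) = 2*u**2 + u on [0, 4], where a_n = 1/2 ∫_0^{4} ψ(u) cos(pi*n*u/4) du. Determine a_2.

a_2 = 1/2 ∫_0^{4} (2*u**2 + u) cos(pi*u/2) du.
Integrating by parts twice (tabular method), an antiderivative of (2*u**2 + u) cos(pi*u/2) is 4*u**2*sin(pi*u/2)/pi + 2*u*sin(pi*u/2)/pi + 16*u*cos(pi*u/2)/pi**2 - 32*sin(pi*u/2)/pi**3 + 4*cos(pi*u/2)/pi**2; evaluating from 0 to 4: ∫_{0}^{4} (2*u**2 + u) cos(pi*u/2) du = (68/pi**2) - (4/pi**2) = 64/pi**2.
Hence a_2 = (1/2)·(64/pi**2) = 32/pi**2.

32/pi**2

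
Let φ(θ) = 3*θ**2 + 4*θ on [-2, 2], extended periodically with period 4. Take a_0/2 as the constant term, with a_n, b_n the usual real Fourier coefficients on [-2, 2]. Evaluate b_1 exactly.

16/pi

b_1 = 1/2 ∫_{-2}^{2} φ(θ) sin(pi*θ/2) dθ.
Integrating by parts twice (tabular method), an antiderivative of (3*θ**2 + 4*θ) sin(pi*θ/2) is -6*θ**2*cos(pi*θ/2)/pi + 24*θ*sin(pi*θ/2)/pi**2 - 8*θ*cos(pi*θ/2)/pi + 16*sin(pi*θ/2)/pi**2 + 48*cos(pi*θ/2)/pi**3; evaluating from -2 to 2: ∫_{-2}^{2} (3*θ**2 + 4*θ) sin(pi*θ/2) dθ = (-48/pi**3 + 40/pi) - (-48/pi**3 + 8/pi) = 32/pi.
Hence b_1 = (1/2)·(32/pi) = 16/pi.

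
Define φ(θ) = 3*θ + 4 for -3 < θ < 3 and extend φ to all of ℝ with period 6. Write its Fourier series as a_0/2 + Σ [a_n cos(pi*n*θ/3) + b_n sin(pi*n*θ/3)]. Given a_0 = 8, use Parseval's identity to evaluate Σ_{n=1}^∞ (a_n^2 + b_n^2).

54

Parseval: a_0^2/2 + Σ_{n≥1} (a_n^2+b_n^2) = 1/3 ∫_{-3}^{3} φ(θ)^2 dθ = 86.
Subtract a_0^2/2 = 32: Σ (a_n^2+b_n^2) = 54.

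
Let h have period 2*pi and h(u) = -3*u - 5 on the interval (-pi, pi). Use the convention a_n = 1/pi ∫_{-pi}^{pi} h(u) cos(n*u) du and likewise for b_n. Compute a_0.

a_0 = 1/pi ∫_{-pi}^{pi} h(u) du = 1/pi · (-10*pi) = -10.

-10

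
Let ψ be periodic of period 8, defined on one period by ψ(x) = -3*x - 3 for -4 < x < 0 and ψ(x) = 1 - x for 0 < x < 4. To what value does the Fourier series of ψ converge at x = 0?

-1

At x = 0 the one-sided limits are ψ(0^-) = -3 and ψ(0^+) = 1.
By Dirichlet's theorem the series converges to their average, [(-3) + (1)]/2 = -1.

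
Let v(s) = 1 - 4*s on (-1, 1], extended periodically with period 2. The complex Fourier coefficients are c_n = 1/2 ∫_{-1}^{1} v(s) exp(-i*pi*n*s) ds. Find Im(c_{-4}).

Since v is real-valued, Im(c_{-4}) = -1/2 ∫_{-1}^{1} v(s) sin(-4*pi*s) ds = b_{4}/2.
Integrating by parts (boundary term plus one more integral), an antiderivative of (1 - 4*s) sin(-4*pi*s) is -s*cos(4*pi*s)/pi + sin(4*pi*s)/(4*pi**2) + cos(4*pi*s)/(4*pi); evaluating from -1 to 1: ∫_{-1}^{1} (1 - 4*s) sin(-4*pi*s) ds = (-3/(4*pi)) - (5/(4*pi)) = -2/pi.
Hence Im(c_{-4}) = (-1/2)·(-2/pi) = 1/pi.

1/pi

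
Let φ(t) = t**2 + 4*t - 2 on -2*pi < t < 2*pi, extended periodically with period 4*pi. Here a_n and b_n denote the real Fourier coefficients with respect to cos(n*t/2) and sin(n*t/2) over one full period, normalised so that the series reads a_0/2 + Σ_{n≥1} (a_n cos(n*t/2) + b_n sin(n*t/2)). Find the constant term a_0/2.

a_0 = (1/(2*pi)) ∫_{-2*pi}^{2*pi} φ(t) dt = (1/(2*pi)) · (-8*pi + 16*pi**3/3) = -4 + 8*pi**2/3.
So the constant term a_0/2 = -2 + 4*pi**2/3.

-2 + 4*pi**2/3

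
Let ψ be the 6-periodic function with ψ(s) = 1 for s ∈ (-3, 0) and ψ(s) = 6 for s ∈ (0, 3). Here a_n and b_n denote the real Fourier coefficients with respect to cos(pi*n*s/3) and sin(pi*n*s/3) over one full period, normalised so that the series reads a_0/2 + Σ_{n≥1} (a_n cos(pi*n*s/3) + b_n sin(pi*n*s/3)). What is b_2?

0

b_2 = 1/3 ∫_{-3}^{3} ψ(s) sin(2*pi*s/3) ds.
Split the integral at the breakpoints.
Directly, an antiderivative of (1) sin(2*pi*s/3) is -3*cos(2*pi*s/3)/(2*pi); evaluating from -3 to 0: ∫_{-3}^{0} (1) sin(2*pi*s/3) ds = (-3/(2*pi)) - (-3/(2*pi)) = 0.
Directly, an antiderivative of (6) sin(2*pi*s/3) is -9*cos(2*pi*s/3)/pi; evaluating from 0 to 3: ∫_{0}^{3} (6) sin(2*pi*s/3) ds = (-9/pi) - (-9/pi) = 0.
Summing the pieces and multiplying by (1/3) gives b_2 = 0.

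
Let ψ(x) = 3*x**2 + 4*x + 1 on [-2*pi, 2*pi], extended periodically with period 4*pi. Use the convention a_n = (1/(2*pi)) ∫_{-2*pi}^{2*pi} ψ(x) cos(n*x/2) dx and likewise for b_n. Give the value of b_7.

16/7

b_7 = (1/(2*pi)) ∫_{-2*pi}^{2*pi} ψ(x) sin(7*x/2) dx.
Integrating by parts twice (tabular method), an antiderivative of (3*x**2 + 4*x + 1) sin(7*x/2) is -6*x**2*cos(7*x/2)/7 + 24*x*sin(7*x/2)/49 - 8*x*cos(7*x/2)/7 + 16*sin(7*x/2)/49 - 50*cos(7*x/2)/343; evaluating from -2*pi to 2*pi: ∫_{-2*pi}^{2*pi} (3*x**2 + 4*x + 1) sin(7*x/2) dx = (50/343 + 16*pi/7 + 24*pi**2/7) - (-16*pi/7 + 50/343 + 24*pi**2/7) = 32*pi/7.
Hence b_7 = (1/(2*pi))·(32*pi/7) = 16/7.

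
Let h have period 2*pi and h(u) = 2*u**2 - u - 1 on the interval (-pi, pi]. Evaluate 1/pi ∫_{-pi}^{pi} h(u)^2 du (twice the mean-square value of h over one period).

-2*pi**2 + 2 + 8*pi**4/5

1/pi ∫_{-pi}^{pi} h(u)^2 du = 1/pi · (2*pi*(-pi**2 + 1 + 4*pi**4/5)) = -2*pi**2 + 2 + 8*pi**4/5.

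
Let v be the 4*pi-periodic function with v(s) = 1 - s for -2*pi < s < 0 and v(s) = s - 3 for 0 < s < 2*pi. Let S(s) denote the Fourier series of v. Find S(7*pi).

s = 7*pi differs from s = -pi by 2 full period(s), and the series is 4*pi-periodic.
v is continuous at s = -pi with value 1 + pi, so the series converges to 1 + pi there.

1 + pi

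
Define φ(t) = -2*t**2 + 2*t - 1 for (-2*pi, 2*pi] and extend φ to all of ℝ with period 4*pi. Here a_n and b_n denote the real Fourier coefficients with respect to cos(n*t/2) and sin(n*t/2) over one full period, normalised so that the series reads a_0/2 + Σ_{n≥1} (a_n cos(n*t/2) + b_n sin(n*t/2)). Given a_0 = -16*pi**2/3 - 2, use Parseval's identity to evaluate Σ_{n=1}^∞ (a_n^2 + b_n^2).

Parseval: a_0^2/2 + Σ_{n≥1} (a_n^2+b_n^2) = (1/(2*pi)) ∫_{-2*pi}^{2*pi} φ(t)^2 dt = 2 + 64*pi**2/3 + 128*pi**4/5.
Subtract a_0^2/2 = 2*(3 + 8*pi**2)**2/9: Σ (a_n^2+b_n^2) = 32*pi**2*(15 + 16*pi**2)/45.

32*pi**2*(15 + 16*pi**2)/45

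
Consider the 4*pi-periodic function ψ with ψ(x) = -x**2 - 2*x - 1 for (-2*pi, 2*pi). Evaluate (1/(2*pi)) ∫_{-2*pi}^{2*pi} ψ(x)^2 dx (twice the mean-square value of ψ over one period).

(1/(2*pi)) ∫_{-2*pi}^{2*pi} ψ(x)^2 dx = (1/(2*pi)) · (4*pi + 32*pi**3 + 64*pi**5/5) = 2 + 16*pi**2 + 32*pi**4/5.

2 + 16*pi**2 + 32*pi**4/5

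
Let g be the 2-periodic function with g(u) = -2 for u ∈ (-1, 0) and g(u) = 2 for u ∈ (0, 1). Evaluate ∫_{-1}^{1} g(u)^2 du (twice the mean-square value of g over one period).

8

∫_{-1}^{1} g(u)^2 du = 8.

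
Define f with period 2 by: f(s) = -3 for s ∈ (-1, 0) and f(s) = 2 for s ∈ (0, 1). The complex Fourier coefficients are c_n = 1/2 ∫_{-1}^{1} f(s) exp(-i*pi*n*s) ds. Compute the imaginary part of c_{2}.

Since f is real-valued, Im(c_{2}) = -1/2 ∫_{-1}^{1} f(s) sin(2*pi*s) ds = -b_{2}/2.
Split the integral at the breakpoints.
Directly, an antiderivative of (-3) sin(2*pi*s) is 3*cos(2*pi*s)/(2*pi); evaluating from -1 to 0: ∫_{-1}^{0} (-3) sin(2*pi*s) ds = (3/(2*pi)) - (3/(2*pi)) = 0.
Directly, an antiderivative of (2) sin(2*pi*s) is -cos(2*pi*s)/pi; evaluating from 0 to 1: ∫_{0}^{1} (2) sin(2*pi*s) ds = (-1/pi) - (-1/pi) = 0.
So ∫_{-1}^{1} f(s) sin(2*pi*s) ds = 0.
Hence Im(c_{2}) = (-1/2)·(0) = 0.

0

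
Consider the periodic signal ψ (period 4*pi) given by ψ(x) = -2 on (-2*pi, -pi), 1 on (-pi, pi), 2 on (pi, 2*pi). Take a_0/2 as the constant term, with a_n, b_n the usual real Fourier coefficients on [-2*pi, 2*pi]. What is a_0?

a_0 = (1/(2*pi)) ∫_{-2*pi}^{2*pi} ψ(x) dx = (1/(2*pi)) · (2*pi) = 1.

1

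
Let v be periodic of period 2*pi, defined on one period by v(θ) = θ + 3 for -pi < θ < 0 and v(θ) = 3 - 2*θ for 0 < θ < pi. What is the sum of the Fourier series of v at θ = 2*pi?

θ = 2*pi differs from θ = 0 by 1 full period(s), and the series is 2*pi-periodic.
v is continuous at θ = 0 with value 3, so the series converges to 3 there.

3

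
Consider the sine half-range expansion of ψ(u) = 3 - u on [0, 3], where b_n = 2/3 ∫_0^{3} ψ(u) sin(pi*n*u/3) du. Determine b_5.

b_5 = 2/3 ∫_0^{3} (3 - u) sin(5*pi*u/3) du.
Integrating by parts (boundary term plus one more integral), an antiderivative of (3 - u) sin(5*pi*u/3) is 3*u*cos(5*pi*u/3)/(5*pi) - 9*sin(5*pi*u/3)/(25*pi**2) - 9*cos(5*pi*u/3)/(5*pi); evaluating from 0 to 3: ∫_{0}^{3} (3 - u) sin(5*pi*u/3) du = (0) - (-9/(5*pi)) = 9/(5*pi).
Hence b_5 = (2/3)·(9/(5*pi)) = 6/(5*pi).

6/(5*pi)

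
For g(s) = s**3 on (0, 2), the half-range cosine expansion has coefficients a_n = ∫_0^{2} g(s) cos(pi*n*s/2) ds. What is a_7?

48*(4 - 49*pi**2)/(2401*pi**4)

a_7 = ∫_0^{2} (s**3) cos(7*pi*s/2) ds.
Integrating by parts three times (tabular method), an antiderivative of (s**3) cos(7*pi*s/2) is 2*s**3*sin(7*pi*s/2)/(7*pi) + 12*s**2*cos(7*pi*s/2)/(49*pi**2) - 48*s*sin(7*pi*s/2)/(343*pi**3) - 96*cos(7*pi*s/2)/(2401*pi**4); evaluating from 0 to 2: ∫_{0}^{2} (s**3) cos(7*pi*s/2) ds = (48*(2 - 49*pi**2)/(2401*pi**4)) - (-96/(2401*pi**4)) = 48*(4 - 49*pi**2)/(2401*pi**4).
Hence a_7 = 48*(4 - 49*pi**2)/(2401*pi**4).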